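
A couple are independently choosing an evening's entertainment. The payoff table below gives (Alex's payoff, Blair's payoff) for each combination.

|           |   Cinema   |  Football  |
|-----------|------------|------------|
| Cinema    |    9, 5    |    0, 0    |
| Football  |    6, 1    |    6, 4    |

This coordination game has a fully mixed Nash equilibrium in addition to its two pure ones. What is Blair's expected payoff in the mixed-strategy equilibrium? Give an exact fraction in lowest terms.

5/2

Alex mixes with probability p on Cinema, chosen so Blair is indifferent: 5p + 1(1−p) = 0p + 4(1−p) gives p = 3/8.
Blair's expected payoff is 5·3/8 + 1·5/8 = 5/2.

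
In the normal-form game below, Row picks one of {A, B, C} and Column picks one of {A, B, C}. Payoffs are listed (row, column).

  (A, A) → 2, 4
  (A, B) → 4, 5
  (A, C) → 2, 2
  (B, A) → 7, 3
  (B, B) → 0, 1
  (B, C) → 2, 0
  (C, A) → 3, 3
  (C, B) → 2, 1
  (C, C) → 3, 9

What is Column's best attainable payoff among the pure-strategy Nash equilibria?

(A, B) is a pure NE (Row: 4 ≥ 2; Column: 5 ≥ 4). Column gets 5.
(B, A) is a pure NE (Row: 7 ≥ 3; Column: 3 ≥ 1). Column gets 3.
Both C is a pure NE (Row: 3 ≥ 2; Column: 9 ≥ 3). Column gets 9.
Every other cell has a profitable deviation for at least one player. Highest of {5, 3, 9} is 9.

9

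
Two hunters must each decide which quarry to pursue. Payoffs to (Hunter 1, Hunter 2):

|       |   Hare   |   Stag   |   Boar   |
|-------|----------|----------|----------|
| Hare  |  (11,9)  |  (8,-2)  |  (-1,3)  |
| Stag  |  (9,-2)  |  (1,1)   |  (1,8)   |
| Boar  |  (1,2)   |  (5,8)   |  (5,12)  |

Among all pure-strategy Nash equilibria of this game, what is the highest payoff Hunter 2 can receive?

Both Hare is a pure NE (Hunter 1: 11 ≥ 9; Hunter 2: 9 ≥ 3). Hunter 2 gets 9.
Both Boar is a pure NE (Hunter 1: 5 ≥ 1; Hunter 2: 12 ≥ 8). Hunter 2 gets 12.
Every other cell has a profitable deviation for at least one player. Highest of {9, 12} is 12.

12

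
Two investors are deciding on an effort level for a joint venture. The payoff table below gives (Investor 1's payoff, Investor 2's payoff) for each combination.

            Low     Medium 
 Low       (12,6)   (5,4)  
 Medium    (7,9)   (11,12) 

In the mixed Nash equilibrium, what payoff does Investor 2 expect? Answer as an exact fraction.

36/5

Investor 1 mixes with probability p on Low, chosen so Investor 2 is indifferent: 6p + 9(1−p) = 4p + 12(1−p) gives p = 3/5.
Investor 2's expected payoff is 6·3/5 + 9·2/5 = 36/5.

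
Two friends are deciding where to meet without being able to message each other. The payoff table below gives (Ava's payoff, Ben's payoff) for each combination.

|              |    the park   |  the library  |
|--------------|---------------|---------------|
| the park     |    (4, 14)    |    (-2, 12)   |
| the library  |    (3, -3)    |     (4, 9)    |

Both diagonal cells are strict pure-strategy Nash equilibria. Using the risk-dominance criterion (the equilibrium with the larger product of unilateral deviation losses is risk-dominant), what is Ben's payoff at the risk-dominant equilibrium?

At both the park: Ava loses 4 − 3 = 1 by deviating; Ben loses 14 − 12 = 2. Product = 1·2 = 2.
At both the library: Ava loses 4 − (-2) = 6 by deviating; Ben loses 9 − (-3) = 12. Product = 6·12 = 72.
72 > 2, so both the library is risk-dominant. Ben's payoff there is 9.

9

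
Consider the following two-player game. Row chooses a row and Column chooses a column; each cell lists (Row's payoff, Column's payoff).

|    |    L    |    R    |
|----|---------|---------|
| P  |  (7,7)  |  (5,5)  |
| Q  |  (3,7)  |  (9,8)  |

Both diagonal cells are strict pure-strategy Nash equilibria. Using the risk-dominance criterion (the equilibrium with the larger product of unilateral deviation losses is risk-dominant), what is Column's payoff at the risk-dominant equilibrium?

7

At (P, L): Row loses 7 − 3 = 4 by deviating; Column loses 7 − 5 = 2. Product = 4·2 = 8.
At (Q, R): Row loses 9 − 5 = 4 by deviating; Column loses 8 − 7 = 1. Product = 4·1 = 4.
8 > 4, so (P, L) is risk-dominant. Column's payoff there is 7.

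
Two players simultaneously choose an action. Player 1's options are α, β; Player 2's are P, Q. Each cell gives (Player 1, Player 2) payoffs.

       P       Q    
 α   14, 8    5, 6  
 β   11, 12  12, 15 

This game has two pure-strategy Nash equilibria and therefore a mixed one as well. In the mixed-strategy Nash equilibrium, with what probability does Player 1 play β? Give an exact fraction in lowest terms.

2/5

Player 1's mix p on α must make Player 2 indifferent between P and Q.
Player 2's payoff from P: 8p + 12(1−p). From Q: 6p + 15(1−p).
Set equal: 2p = 3(1−p) → p = 3/5.
Probability on β is 1 − 3/5 = 2/5.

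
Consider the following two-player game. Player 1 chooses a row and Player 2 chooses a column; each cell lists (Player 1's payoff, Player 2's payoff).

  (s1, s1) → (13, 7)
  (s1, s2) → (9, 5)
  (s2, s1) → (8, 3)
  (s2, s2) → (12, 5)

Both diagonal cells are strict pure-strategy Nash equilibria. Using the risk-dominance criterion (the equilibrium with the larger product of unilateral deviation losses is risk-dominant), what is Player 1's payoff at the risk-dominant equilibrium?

13

At both s1: Player 1 loses 13 − 8 = 5 by deviating; Player 2 loses 7 − 5 = 2. Product = 5·2 = 10.
At both s2: Player 1 loses 12 − 9 = 3 by deviating; Player 2 loses 5 − 3 = 2. Product = 3·2 = 6.
10 > 6, so both s1 is risk-dominant. Player 1's payoff there is 13.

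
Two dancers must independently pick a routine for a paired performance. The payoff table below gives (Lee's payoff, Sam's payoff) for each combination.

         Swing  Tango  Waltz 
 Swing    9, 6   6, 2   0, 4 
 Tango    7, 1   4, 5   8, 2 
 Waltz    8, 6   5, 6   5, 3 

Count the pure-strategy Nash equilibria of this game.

Both Swing: Lee gets 9 (best alternative 8); Sam gets 6 (best alternative 4). Neither deviates — NE.
Both Tango is not a NE: Lee would switch to Swing (6 > 4).
No other cell survives both best-response checks, so there is 1 pure NE.

1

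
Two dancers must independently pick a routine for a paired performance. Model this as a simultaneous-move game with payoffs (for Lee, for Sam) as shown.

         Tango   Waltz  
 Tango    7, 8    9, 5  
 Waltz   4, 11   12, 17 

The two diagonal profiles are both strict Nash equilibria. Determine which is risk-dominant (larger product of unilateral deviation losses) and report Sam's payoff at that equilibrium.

At both Tango: Lee loses 7 − 4 = 3 by deviating; Sam loses 8 − 5 = 3. Product = 3·3 = 9.
At both Waltz: Lee loses 12 − 9 = 3 by deviating; Sam loses 17 − 11 = 6. Product = 3·6 = 18.
18 > 9, so both Waltz is risk-dominant. Sam's payoff there is 17.

17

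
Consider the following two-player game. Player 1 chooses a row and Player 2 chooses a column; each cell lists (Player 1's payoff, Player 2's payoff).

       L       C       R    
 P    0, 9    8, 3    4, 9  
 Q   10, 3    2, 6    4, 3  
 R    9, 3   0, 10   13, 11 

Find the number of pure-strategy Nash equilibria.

(R, R): Player 1 gets 13 (best alternative 4); Player 2 gets 11 (best alternative 10). Neither deviates — NE.
(P, L) is not a NE: Player 1 would switch to Q (10 > 0).
No other cell survives both best-response checks, so there is 1 pure NE.

1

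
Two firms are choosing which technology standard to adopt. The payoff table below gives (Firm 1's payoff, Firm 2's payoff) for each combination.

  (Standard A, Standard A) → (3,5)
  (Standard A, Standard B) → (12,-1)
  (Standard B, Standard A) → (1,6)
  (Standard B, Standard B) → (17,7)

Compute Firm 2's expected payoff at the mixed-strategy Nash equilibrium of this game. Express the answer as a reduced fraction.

41/7

Firm 1 mixes with probability p on Standard A, chosen so Firm 2 is indifferent: 5p + 6(1−p) = (-1)p + 7(1−p) gives p = 1/7.
Firm 2's expected payoff is 5·1/7 + 6·6/7 = 41/7.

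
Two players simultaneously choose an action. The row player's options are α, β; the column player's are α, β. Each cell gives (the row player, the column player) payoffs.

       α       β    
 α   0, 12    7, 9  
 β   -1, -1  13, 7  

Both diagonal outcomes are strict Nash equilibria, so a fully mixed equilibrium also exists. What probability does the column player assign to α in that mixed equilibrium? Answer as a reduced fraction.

The column player's mix q on α must make the row player indifferent between α and β.
The row player's payoff from α: 0q + 7(1−q). From β: (-1)q + 13(1−q).
Set equal: 1q = 6(1−q) → q = 6/7.

6/7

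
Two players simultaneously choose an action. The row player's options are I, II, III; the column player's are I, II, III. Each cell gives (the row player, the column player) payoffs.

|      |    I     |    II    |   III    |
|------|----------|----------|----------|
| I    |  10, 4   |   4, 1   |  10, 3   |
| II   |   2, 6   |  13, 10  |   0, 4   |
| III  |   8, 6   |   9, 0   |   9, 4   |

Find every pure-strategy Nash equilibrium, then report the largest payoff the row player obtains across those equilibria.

13

Both I is a pure NE (the row player: 10 ≥ 8; the column player: 4 ≥ 3). The row player gets 10.
Both II is a pure NE (the row player: 13 ≥ 9; the column player: 10 ≥ 6). The row player gets 13.
Every other cell has a profitable deviation for at least one player. Highest of {10, 13} is 13.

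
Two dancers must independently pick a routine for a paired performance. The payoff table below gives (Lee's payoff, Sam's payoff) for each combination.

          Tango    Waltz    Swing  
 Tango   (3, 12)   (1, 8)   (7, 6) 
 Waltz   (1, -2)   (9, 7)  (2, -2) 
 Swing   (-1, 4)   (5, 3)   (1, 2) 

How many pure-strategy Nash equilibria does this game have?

Both Tango: Lee gets 3 (best alternative 1); Sam gets 12 (best alternative 8). Neither deviates — NE.
Both Waltz: Lee gets 9 (best alternative 5); Sam gets 7 (best alternative -2). Neither deviates — NE.
Both Swing is not a NE: Lee would switch to Tango (7 > 1).
No other cell survives both best-response checks, so there are 2 pure NE.

2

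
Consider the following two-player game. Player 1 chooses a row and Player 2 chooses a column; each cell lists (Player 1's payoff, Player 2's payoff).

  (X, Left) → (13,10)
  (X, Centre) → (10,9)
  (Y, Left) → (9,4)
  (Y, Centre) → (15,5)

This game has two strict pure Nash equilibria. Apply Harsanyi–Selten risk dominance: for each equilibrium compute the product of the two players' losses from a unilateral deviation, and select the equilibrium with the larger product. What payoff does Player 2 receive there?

5

At (X, Left): Player 1 loses 13 − 9 = 4 by deviating; Player 2 loses 10 − 9 = 1. Product = 4·1 = 4.
At (Y, Centre): Player 1 loses 15 − 10 = 5 by deviating; Player 2 loses 5 − 4 = 1. Product = 5·1 = 5.
5 > 4, so (Y, Centre) is risk-dominant. Player 2's payoff there is 5.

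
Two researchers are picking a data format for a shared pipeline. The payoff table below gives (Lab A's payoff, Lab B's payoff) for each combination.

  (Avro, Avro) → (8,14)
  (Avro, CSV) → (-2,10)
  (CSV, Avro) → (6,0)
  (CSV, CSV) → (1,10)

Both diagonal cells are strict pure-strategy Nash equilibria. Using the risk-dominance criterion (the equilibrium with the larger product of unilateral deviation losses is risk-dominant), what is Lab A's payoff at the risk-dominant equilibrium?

At both Avro: Lab A loses 8 − 6 = 2 by deviating; Lab B loses 14 − 10 = 4. Product = 2·4 = 8.
At both CSV: Lab A loses 1 − (-2) = 3 by deviating; Lab B loses 10 − 0 = 10. Product = 3·10 = 30.
30 > 8, so both CSV is risk-dominant. Lab A's payoff there is 1.

1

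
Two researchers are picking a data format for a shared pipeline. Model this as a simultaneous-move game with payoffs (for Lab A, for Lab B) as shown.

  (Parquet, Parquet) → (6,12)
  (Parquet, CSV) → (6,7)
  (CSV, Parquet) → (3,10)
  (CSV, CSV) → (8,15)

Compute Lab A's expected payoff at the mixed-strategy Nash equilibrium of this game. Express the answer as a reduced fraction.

6

Lab B mixes with probability q on Parquet, chosen so Lab A is indifferent: 6q + 6(1−q) = 3q + 8(1−q) gives q = 2/5.
Lab A's expected payoff (from either row, since indifferent) is 6·2/5 + 6·3/5 = 6.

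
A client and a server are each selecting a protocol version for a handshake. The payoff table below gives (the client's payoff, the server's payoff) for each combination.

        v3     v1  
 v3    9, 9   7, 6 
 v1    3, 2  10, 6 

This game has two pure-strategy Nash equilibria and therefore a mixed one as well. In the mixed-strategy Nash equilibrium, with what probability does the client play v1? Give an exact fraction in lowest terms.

The client's mix p on v3 must make the server indifferent between v3 and v1.
The server's payoff from v3: 9p + 2(1−p). From v1: 6p + 6(1−p).
Set equal: 3p = 4(1−p) → p = 4/7.
Probability on v1 is 1 − 4/7 = 3/7.

3/7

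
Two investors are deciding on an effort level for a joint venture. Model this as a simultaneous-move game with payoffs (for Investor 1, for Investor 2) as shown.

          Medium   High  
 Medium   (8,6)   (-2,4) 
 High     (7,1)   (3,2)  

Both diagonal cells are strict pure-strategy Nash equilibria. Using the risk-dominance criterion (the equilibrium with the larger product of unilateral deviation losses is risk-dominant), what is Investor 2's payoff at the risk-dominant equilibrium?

At both Medium: Investor 1 loses 8 − 7 = 1 by deviating; Investor 2 loses 6 − 4 = 2. Product = 1·2 = 2.
At both High: Investor 1 loses 3 − (-2) = 5 by deviating; Investor 2 loses 2 − 1 = 1. Product = 5·1 = 5.
5 > 2, so both High is risk-dominant. Investor 2's payoff there is 2.

2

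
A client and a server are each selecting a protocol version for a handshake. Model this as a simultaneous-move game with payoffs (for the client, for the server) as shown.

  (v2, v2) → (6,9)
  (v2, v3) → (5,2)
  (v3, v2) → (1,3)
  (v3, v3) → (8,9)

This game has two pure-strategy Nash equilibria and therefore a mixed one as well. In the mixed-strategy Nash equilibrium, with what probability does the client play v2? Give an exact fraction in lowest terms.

The client's mix p on v2 must make the server indifferent between v2 and v3.
The server's payoff from v2: 9p + 3(1−p). From v3: 2p + 9(1−p).
Set equal: 7p = 6(1−p) → p = 6/13.

6/13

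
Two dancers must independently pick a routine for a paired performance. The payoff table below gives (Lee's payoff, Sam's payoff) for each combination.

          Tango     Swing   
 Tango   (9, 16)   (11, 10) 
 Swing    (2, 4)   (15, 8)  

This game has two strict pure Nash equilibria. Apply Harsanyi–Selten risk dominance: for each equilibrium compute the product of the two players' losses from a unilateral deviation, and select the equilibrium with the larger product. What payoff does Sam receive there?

16

At both Tango: Lee loses 9 − 2 = 7 by deviating; Sam loses 16 − 10 = 6. Product = 7·6 = 42.
At both Swing: Lee loses 15 − 11 = 4 by deviating; Sam loses 8 − 4 = 4. Product = 4·4 = 16.
42 > 16, so both Tango is risk-dominant. Sam's payoff there is 16.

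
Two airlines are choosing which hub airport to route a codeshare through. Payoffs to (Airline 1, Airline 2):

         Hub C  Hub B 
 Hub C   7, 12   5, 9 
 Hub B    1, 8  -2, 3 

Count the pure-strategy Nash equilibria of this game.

Both Hub C: Airline 1 gets 7 (best alternative 1); Airline 2 gets 12 (best alternative 9). Neither deviates — NE.
Both Hub B is not a NE: Airline 1 would switch to Hub C (5 > -2).
No other cell survives both best-response checks, so there is 1 pure NE.

1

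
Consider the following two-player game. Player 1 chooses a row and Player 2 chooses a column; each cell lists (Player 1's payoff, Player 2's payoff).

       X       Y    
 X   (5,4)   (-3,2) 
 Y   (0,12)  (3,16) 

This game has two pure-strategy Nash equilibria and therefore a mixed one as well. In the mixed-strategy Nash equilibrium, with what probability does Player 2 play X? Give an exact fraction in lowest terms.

6/11

Player 2's mix q on X must make Player 1 indifferent between X and Y.
Player 1's payoff from X: 5q + (-3)(1−q). From Y: 0q + 3(1−q).
Set equal: 5q = 6(1−q) → q = 6/11.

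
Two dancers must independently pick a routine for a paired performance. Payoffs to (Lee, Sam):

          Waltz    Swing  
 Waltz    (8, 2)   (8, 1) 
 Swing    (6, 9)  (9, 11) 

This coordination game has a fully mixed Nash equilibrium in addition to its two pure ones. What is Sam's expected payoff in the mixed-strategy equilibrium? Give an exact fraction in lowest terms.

Lee mixes with probability p on Waltz, chosen so Sam is indifferent: 2p + 9(1−p) = 1p + 11(1−p) gives p = 2/3.
Sam's expected payoff is 2·2/3 + 9·1/3 = 13/3.

13/3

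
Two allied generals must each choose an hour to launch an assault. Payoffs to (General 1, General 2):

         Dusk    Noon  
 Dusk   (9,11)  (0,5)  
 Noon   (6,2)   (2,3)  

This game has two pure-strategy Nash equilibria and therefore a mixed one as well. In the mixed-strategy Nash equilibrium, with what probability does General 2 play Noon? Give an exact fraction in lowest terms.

3/5

General 2's mix q on Dusk must make General 1 indifferent between Dusk and Noon.
General 1's payoff from Dusk: 9q + 0(1−q). From Noon: 6q + 2(1−q).
Set equal: 3q = 2(1−q) → q = 2/5.
Probability on Noon is 1 − 2/5 = 3/5.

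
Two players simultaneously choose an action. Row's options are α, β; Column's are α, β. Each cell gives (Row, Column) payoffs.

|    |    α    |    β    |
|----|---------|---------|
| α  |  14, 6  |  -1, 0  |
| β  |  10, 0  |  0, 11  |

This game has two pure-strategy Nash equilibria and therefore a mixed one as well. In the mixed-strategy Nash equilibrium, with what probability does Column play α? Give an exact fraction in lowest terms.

1/5

Column's mix q on α must make Row indifferent between α and β.
Row's payoff from α: 14q + (-1)(1−q). From β: 10q + 0(1−q).
Set equal: 4q = 1(1−q) → q = 1/5.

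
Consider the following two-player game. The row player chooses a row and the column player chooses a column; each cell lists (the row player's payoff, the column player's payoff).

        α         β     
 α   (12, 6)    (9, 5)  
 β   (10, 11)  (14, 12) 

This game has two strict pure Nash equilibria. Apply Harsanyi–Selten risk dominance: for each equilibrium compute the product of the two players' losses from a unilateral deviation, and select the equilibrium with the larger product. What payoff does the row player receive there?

14

At both α: the row player loses 12 − 10 = 2 by deviating; the column player loses 6 − 5 = 1. Product = 2·1 = 2.
At both β: the row player loses 14 − 9 = 5 by deviating; the column player loses 12 − 11 = 1. Product = 5·1 = 5.
5 > 2, so both β is risk-dominant. The row player's payoff there is 14.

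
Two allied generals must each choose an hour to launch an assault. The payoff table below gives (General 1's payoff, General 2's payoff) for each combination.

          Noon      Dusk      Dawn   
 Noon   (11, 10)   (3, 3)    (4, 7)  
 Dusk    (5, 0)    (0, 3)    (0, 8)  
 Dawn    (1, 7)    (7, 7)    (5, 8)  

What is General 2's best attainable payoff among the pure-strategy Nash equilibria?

10

Both Noon is a pure NE (General 1: 11 ≥ 5; General 2: 10 ≥ 7). General 2 gets 10.
Both Dawn is a pure NE (General 1: 5 ≥ 4; General 2: 8 ≥ 7). General 2 gets 8.
Every other cell has a profitable deviation for at least one player. Highest of {10, 8} is 10.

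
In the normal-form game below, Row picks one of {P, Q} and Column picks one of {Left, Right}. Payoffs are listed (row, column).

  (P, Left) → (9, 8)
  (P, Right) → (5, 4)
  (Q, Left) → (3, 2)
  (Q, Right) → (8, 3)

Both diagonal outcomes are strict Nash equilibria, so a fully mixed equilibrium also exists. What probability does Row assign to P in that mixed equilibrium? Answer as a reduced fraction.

Row's mix p on P must make Column indifferent between Left and Right.
Column's payoff from Left: 8p + 2(1−p). From Right: 4p + 3(1−p).
Set equal: 4p = 1(1−p) → p = 1/5.

1/5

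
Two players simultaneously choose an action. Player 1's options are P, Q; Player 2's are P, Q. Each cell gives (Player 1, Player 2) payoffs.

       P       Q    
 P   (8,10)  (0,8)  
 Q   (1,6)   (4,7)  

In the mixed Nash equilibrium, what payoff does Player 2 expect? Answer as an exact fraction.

Player 1 mixes with probability p on P, chosen so Player 2 is indifferent: 10p + 6(1−p) = 8p + 7(1−p) gives p = 1/3.
Player 2's expected payoff is 10·1/3 + 6·2/3 = 22/3.

22/3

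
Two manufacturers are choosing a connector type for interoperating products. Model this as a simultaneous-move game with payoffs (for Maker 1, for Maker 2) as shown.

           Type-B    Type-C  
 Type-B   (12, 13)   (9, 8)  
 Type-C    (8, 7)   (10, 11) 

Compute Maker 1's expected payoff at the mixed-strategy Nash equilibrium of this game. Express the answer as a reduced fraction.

Maker 2 mixes with probability q on Type-B, chosen so Maker 1 is indifferent: 12q + 9(1−q) = 8q + 10(1−q) gives q = 1/5.
Maker 1's expected payoff (from either row, since indifferent) is 12·1/5 + 9·4/5 = 48/5.

48/5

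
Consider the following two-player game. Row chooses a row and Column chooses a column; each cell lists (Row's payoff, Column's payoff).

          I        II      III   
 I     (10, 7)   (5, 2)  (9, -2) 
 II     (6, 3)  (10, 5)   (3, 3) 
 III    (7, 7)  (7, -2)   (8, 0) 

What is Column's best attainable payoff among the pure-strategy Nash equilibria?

7

Both I is a pure NE (Row: 10 ≥ 7; Column: 7 ≥ 2). Column gets 7.
Both II is a pure NE (Row: 10 ≥ 7; Column: 5 ≥ 3). Column gets 5.
Every other cell has a profitable deviation for at least one player. Highest of {7, 5} is 7.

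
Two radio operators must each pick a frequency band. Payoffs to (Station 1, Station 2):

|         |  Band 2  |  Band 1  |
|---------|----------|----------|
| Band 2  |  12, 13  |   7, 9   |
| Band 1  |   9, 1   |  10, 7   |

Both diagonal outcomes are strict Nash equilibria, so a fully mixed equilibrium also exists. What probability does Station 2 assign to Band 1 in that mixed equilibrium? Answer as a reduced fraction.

Station 2's mix q on Band 2 must make Station 1 indifferent between Band 2 and Band 1.
Station 1's payoff from Band 2: 12q + 7(1−q). From Band 1: 9q + 10(1−q).
Set equal: 3q = 3(1−q) → q = 3/6 = 1/2.
Probability on Band 1 is 1 − 1/2 = 1/2.

1/2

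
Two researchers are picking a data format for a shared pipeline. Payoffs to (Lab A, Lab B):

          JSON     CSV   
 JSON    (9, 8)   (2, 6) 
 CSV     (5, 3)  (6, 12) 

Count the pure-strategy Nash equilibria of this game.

Both JSON: Lab A gets 9 (best alternative 5); Lab B gets 8 (best alternative 6). Neither deviates — NE.
Both CSV: Lab A gets 6 (best alternative 2); Lab B gets 12 (best alternative 3). Neither deviates — NE.
(JSON, CSV) is not a NE: Lab A would switch to CSV (6 > 2).
No other cell survives both best-response checks, so there are 2 pure NE.

2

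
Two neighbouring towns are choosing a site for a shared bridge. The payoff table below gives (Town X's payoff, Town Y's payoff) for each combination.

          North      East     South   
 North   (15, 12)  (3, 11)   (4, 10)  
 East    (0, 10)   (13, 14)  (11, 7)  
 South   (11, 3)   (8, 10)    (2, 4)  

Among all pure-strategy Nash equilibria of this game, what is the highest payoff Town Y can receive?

Both North is a pure NE (Town X: 15 ≥ 11; Town Y: 12 ≥ 11). Town Y gets 12.
Both East is a pure NE (Town X: 13 ≥ 8; Town Y: 14 ≥ 10). Town Y gets 14.
Every other cell has a profitable deviation for at least one player. Highest of {12, 14} is 14.

14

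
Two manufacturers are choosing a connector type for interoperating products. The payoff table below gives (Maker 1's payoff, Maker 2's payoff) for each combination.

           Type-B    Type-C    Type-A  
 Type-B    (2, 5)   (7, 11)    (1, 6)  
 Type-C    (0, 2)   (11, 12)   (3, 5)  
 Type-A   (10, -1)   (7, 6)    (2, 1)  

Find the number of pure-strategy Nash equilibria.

Both Type-C: Maker 1 gets 11 (best alternative 7); Maker 2 gets 12 (best alternative 5). Neither deviates — NE.
Both Type-A is not a NE: Maker 1 would switch to Type-C (3 > 2).
No other cell survives both best-response checks, so there is 1 pure NE.

1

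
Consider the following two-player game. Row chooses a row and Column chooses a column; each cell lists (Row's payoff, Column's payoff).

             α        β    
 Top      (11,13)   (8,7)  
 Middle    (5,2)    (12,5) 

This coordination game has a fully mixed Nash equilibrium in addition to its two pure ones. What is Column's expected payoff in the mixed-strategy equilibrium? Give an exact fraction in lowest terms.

17/3

Row mixes with probability p on Top, chosen so Column is indifferent: 13p + 2(1−p) = 7p + 5(1−p) gives p = 1/3.
Column's expected payoff is 13·1/3 + 2·2/3 = 17/3.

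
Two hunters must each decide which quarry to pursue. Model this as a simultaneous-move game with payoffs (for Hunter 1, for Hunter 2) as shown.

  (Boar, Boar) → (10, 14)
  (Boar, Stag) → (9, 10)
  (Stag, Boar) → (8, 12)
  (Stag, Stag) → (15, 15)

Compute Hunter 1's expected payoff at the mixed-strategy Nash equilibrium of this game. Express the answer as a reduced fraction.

Hunter 2 mixes with probability q on Boar, chosen so Hunter 1 is indifferent: 10q + 9(1−q) = 8q + 15(1−q) gives q = 3/4.
Hunter 1's expected payoff (from either row, since indifferent) is 10·3/4 + 9·1/4 = 39/4.

39/4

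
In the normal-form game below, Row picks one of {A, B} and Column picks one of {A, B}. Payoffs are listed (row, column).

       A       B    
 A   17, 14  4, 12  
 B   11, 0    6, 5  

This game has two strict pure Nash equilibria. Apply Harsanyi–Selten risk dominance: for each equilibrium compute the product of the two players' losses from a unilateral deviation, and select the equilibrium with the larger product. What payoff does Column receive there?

14

At both A: Row loses 17 − 11 = 6 by deviating; Column loses 14 − 12 = 2. Product = 6·2 = 12.
At both B: Row loses 6 − 4 = 2 by deviating; Column loses 5 − 0 = 5. Product = 2·5 = 10.
12 > 10, so both A is risk-dominant. Column's payoff there is 14.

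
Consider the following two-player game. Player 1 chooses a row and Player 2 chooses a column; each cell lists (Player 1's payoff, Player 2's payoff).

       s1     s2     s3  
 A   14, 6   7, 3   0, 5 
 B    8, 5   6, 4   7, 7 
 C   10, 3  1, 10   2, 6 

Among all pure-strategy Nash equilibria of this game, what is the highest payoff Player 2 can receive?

7

(A, s1) is a pure NE (Player 1: 14 ≥ 10; Player 2: 6 ≥ 5). Player 2 gets 6.
(B, s3) is a pure NE (Player 1: 7 ≥ 2; Player 2: 7 ≥ 5). Player 2 gets 7.
Every other cell has a profitable deviation for at least one player. Highest of {6, 7} is 7.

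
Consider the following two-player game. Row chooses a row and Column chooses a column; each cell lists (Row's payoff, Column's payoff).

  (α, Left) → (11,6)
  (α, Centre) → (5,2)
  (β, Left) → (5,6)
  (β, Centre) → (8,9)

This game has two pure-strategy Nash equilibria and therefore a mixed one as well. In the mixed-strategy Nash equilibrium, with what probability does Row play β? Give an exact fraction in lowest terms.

Row's mix p on α must make Column indifferent between Left and Centre.
Column's payoff from Left: 6p + 6(1−p). From Centre: 2p + 9(1−p).
Set equal: 4p = 3(1−p) → p = 3/7.
Probability on β is 1 − 3/7 = 4/7.

4/7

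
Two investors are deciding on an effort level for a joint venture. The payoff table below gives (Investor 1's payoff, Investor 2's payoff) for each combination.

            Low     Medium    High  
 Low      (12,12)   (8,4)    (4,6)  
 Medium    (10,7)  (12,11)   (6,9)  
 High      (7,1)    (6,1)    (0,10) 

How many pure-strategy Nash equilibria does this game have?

Both Low: Investor 1 gets 12 (best alternative 10); Investor 2 gets 12 (best alternative 6). Neither deviates — NE.
Both Medium: Investor 1 gets 12 (best alternative 8); Investor 2 gets 11 (best alternative 9). Neither deviates — NE.
Both High is not a NE: Investor 1 would switch to Medium (6 > 0).
No other cell survives both best-response checks, so there are 2 pure NE.

2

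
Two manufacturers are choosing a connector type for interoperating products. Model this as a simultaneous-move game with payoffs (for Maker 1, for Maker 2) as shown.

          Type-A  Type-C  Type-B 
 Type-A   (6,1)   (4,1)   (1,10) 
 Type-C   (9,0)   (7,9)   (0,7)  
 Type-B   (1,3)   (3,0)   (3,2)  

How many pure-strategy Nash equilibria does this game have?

1

Both Type-C: Maker 1 gets 7 (best alternative 4); Maker 2 gets 9 (best alternative 7). Neither deviates — NE.
Both Type-A is not a NE: Maker 1 would switch to Type-C (9 > 6).
No other cell survives both best-response checks, so there is 1 pure NE.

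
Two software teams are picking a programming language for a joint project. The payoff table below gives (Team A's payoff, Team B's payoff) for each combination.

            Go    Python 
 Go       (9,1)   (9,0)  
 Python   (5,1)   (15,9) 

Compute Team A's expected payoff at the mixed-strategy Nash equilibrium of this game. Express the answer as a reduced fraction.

Team B mixes with probability q on Go, chosen so Team A is indifferent: 9q + 9(1−q) = 5q + 15(1−q) gives q = 3/5.
Team A's expected payoff (from either row, since indifferent) is 9·3/5 + 9·2/5 = 9.

9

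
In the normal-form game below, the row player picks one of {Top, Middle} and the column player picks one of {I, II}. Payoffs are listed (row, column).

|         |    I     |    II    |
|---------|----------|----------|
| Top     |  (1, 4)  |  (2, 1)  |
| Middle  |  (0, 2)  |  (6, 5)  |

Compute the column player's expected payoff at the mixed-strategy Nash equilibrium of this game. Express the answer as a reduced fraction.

3

The row player mixes with probability p on Top, chosen so the column player is indifferent: 4p + 2(1−p) = 1p + 5(1−p) gives p = 1/2.
The column player's expected payoff is 4·1/2 + 2·1/2 = 3.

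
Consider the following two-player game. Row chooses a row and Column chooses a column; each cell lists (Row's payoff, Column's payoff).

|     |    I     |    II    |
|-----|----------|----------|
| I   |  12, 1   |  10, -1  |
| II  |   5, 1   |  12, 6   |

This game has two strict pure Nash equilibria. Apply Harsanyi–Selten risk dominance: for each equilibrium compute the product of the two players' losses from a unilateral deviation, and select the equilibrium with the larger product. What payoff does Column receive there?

At both I: Row loses 12 − 5 = 7 by deviating; Column loses 1 − (-1) = 2. Product = 7·2 = 14.
At both II: Row loses 12 − 10 = 2 by deviating; Column loses 6 − 1 = 5. Product = 2·5 = 10.
14 > 10, so both I is risk-dominant. Column's payoff there is 1.

1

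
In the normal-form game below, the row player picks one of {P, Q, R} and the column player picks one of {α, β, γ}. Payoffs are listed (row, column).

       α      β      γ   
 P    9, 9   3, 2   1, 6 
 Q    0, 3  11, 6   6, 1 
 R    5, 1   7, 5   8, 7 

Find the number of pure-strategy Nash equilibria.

3

(P, α): the row player gets 9 (best alternative 5); the column player gets 9 (best alternative 6). Neither deviates — NE.
(Q, β): the row player gets 11 (best alternative 7); the column player gets 6 (best alternative 3). Neither deviates — NE.
(R, γ): the row player gets 8 (best alternative 6); the column player gets 7 (best alternative 5). Neither deviates — NE.
(Q, α) is not a NE: the row player would switch to P (9 > 0).
No other cell survives both best-response checks, so there are 3 pure NE.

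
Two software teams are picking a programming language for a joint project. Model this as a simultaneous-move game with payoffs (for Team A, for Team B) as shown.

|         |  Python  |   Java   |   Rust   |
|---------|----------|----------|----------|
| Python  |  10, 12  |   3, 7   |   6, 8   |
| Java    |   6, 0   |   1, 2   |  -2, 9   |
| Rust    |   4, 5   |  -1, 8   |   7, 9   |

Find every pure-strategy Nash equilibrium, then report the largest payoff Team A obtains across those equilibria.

10

Both Python is a pure NE (Team A: 10 ≥ 6; Team B: 12 ≥ 8). Team A gets 10.
Both Rust is a pure NE (Team A: 7 ≥ 6; Team B: 9 ≥ 8). Team A gets 7.
Every other cell has a profitable deviation for at least one player. Highest of {10, 7} is 10.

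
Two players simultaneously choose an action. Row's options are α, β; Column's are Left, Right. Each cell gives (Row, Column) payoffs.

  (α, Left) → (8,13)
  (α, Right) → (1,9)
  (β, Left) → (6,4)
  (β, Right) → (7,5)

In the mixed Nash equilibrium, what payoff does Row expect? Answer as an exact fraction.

Column mixes with probability q on Left, chosen so Row is indifferent: 8q + 1(1−q) = 6q + 7(1−q) gives q = 3/4.
Row's expected payoff (from either row, since indifferent) is 8·3/4 + 1·1/4 = 25/4.

25/4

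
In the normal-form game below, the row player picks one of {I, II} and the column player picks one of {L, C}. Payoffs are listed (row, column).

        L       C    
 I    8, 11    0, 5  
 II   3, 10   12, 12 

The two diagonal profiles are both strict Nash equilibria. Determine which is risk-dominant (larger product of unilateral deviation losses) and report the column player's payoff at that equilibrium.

At (I, L): the row player loses 8 − 3 = 5 by deviating; the column player loses 11 − 5 = 6. Product = 5·6 = 30.
At (II, C): the row player loses 12 − 0 = 12 by deviating; the column player loses 12 − 10 = 2. Product = 12·2 = 24.
30 > 24, so (I, L) is risk-dominant. The column player's payoff there is 11.

11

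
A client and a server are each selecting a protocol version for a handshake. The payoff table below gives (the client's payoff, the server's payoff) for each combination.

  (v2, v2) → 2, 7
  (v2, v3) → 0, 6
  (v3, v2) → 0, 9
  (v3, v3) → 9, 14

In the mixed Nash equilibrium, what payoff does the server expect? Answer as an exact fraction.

The client mixes with probability p on v2, chosen so the server is indifferent: 7p + 9(1−p) = 6p + 14(1−p) gives p = 5/6.
The server's expected payoff is 7·5/6 + 9·1/6 = 22/3.

22/3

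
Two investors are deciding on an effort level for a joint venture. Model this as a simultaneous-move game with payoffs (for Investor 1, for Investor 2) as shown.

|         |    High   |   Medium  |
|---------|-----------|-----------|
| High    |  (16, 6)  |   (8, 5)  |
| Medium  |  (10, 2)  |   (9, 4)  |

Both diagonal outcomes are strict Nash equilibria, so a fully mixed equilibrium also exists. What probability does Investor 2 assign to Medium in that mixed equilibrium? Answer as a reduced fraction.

Investor 2's mix q on High must make Investor 1 indifferent between High and Medium.
Investor 1's payoff from High: 16q + 8(1−q). From Medium: 10q + 9(1−q).
Set equal: 6q = 1(1−q) → q = 1/7.
Probability on Medium is 1 − 1/7 = 6/7.

6/7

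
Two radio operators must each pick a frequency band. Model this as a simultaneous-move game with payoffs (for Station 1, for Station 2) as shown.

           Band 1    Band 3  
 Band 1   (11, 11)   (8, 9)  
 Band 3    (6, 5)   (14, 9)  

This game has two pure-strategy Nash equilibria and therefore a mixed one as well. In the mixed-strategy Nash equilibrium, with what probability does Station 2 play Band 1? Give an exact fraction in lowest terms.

6/11

Station 2's mix q on Band 1 must make Station 1 indifferent between Band 1 and Band 3.
Station 1's payoff from Band 1: 11q + 8(1−q). From Band 3: 6q + 14(1−q).
Set equal: 5q = 6(1−q) → q = 6/11.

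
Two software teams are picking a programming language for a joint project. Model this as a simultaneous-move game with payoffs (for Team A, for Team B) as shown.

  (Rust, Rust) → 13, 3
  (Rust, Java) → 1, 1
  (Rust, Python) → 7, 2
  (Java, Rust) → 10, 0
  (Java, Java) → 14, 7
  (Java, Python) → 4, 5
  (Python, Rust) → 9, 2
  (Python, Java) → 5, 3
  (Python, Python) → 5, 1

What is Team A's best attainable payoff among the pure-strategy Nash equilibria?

14

Both Rust is a pure NE (Team A: 13 ≥ 10; Team B: 3 ≥ 2). Team A gets 13.
Both Java is a pure NE (Team A: 14 ≥ 5; Team B: 7 ≥ 5). Team A gets 14.
Every other cell has a profitable deviation for at least one player. Highest of {13, 14} is 14.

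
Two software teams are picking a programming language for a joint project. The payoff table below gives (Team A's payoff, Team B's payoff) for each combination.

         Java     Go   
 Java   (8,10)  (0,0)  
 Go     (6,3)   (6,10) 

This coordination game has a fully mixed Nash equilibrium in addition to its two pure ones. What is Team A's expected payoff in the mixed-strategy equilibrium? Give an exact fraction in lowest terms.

Team B mixes with probability q on Java, chosen so Team A is indifferent: 8q + 0(1−q) = 6q + 6(1−q) gives q = 3/4.
Team A's expected payoff (from either row, since indifferent) is 8·3/4 + 0·1/4 = 6.

6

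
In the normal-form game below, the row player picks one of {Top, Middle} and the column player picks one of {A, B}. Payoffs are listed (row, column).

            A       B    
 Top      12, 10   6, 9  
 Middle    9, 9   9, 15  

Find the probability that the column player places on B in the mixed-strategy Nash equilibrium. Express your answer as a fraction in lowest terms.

The column player's mix q on A must make the row player indifferent between Top and Middle.
The row player's payoff from Top: 12q + 6(1−q). From Middle: 9q + 9(1−q).
Set equal: 3q = 3(1−q) → q = 3/6 = 1/2.
Probability on B is 1 − 1/2 = 1/2.

1/2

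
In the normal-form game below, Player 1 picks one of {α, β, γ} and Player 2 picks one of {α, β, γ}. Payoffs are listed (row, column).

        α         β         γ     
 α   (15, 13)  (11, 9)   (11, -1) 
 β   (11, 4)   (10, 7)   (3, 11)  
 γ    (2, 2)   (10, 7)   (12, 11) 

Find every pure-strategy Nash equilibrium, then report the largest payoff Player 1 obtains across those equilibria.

Both α is a pure NE (Player 1: 15 ≥ 11; Player 2: 13 ≥ 9). Player 1 gets 15.
Both γ is a pure NE (Player 1: 12 ≥ 11; Player 2: 11 ≥ 7). Player 1 gets 12.
Every other cell has a profitable deviation for at least one player. Highest of {15, 12} is 15.

15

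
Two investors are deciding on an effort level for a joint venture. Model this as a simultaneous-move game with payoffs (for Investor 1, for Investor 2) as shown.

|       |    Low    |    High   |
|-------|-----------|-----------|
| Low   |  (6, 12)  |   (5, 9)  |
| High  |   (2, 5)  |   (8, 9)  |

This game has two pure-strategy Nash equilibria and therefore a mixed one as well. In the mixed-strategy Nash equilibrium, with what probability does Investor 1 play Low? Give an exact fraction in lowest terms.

4/7

Investor 1's mix p on Low must make Investor 2 indifferent between Low and High.
Investor 2's payoff from Low: 12p + 5(1−p). From High: 9p + 9(1−p).
Set equal: 3p = 4(1−p) → p = 4/7.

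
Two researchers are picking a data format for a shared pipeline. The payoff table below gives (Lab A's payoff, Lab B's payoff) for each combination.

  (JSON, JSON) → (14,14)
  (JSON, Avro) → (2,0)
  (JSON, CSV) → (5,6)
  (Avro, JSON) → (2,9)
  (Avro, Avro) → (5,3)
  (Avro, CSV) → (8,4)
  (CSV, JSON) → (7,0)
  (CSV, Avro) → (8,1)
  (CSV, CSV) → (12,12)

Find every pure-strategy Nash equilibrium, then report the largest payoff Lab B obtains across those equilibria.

14

Both JSON is a pure NE (Lab A: 14 ≥ 7; Lab B: 14 ≥ 6). Lab B gets 14.
Both CSV is a pure NE (Lab A: 12 ≥ 8; Lab B: 12 ≥ 1). Lab B gets 12.
Every other cell has a profitable deviation for at least one player. Highest of {14, 12} is 14.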